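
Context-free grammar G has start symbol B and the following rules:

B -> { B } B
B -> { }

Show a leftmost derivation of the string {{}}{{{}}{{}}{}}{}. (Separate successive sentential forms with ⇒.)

B ⇒ {B}B ⇒ {{}}B ⇒ {{}}{B}B ⇒ {{}}{{B}B}B ⇒ {{}}{{{}}B}B ⇒ {{}}{{{}}{B}B}B ⇒ {{}}{{{}}{{}}B}B ⇒ {{}}{{{}}{{}}{}}B ⇒ {{}}{{{}}{{}}{}}{}

B ⇒ {B}B   [B -> { B } B]
{B}B ⇒ {{}}B   [B -> { }]
{{}}B ⇒ {{}}{B}B   [B -> { B } B]
{{}}{B}B ⇒ {{}}{{B}B}B   [B -> { B } B]
{{}}{{B}B}B ⇒ {{}}{{{}}B}B   [B -> { }]
{{}}{{{}}B}B ⇒ {{}}{{{}}{B}B}B   [B -> { B } B]
{{}}{{{}}{B}B}B ⇒ {{}}{{{}}{{}}B}B   [B -> { }]
{{}}{{{}}{{}}B}B ⇒ {{}}{{{}}{{}}{}}B   [B -> { }]
{{}}{{{}}{{}}{}}B ⇒ {{}}{{{}}{{}}{}}{}   [B -> { }]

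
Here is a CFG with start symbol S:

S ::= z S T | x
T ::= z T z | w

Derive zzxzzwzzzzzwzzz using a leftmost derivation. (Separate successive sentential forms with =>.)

S => zST   [S ::= z S T]
zST => zzSTT   [S ::= z S T]
zzSTT => zzxTT   [S ::= x]
zzxTT => zzxzTzT   [T ::= z T z]
zzxzTzT => zzxzzTzzT   [T ::= z T z]
zzxzzTzzT => zzxzzwzzT   [T ::= w]
zzxzzwzzT => zzxzzwzzzTz   [T ::= z T z]
zzxzzwzzzTz => zzxzzwzzzzTzz   [T ::= z T z]
zzxzzwzzzzTzz => zzxzzwzzzzzTzzz   [T ::= z T z]
zzxzzwzzzzzTzzz => zzxzzwzzzzzwzzz   [T ::= w]

S=>zST=>zzSTT=>zzxTT=>zzxzTzT=>zzxzzTzzT=>zzxzzwzzT=>zzxzzwzzzTz=>zzxzzwzzzzTzz=>zzxzzwzzzzzTzzz=>zzxzzwzzzzzwzzz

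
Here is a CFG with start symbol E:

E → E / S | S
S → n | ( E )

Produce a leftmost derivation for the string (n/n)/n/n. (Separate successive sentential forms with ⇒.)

E ⇒ E/S   [E → E / S]
E/S ⇒ E/S/S   [E → E / S]
E/S/S ⇒ S/S/S   [E → S]
S/S/S ⇒ (E)/S/S   [S → ( E )]
(E)/S/S ⇒ (E/S)/S/S   [E → E / S]
(E/S)/S/S ⇒ (S/S)/S/S   [E → S]
(S/S)/S/S ⇒ (n/S)/S/S   [S → n]
(n/S)/S/S ⇒ (n/n)/S/S   [S → n]
(n/n)/S/S ⇒ (n/n)/n/S   [S → n]
(n/n)/n/S ⇒ (n/n)/n/n   [S → n]

E ⇒ E/S ⇒ E/S/S ⇒ S/S/S ⇒ (E)/S/S ⇒ (E/S)/S/S ⇒ (S/S)/S/S ⇒ (n/S)/S/S ⇒ (n/n)/S/S ⇒ (n/n)/n/S ⇒ (n/n)/n/n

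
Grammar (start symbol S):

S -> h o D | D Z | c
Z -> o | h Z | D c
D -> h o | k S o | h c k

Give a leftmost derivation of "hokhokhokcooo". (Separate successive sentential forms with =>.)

S => hoD => hokSo => hokhoDo => hokhokSoo => hokhokhoDoo => hokhokhokSooo => hokhokhokcooo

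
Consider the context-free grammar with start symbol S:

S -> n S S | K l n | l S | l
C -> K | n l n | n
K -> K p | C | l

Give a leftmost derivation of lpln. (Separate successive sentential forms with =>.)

S=>Kln=>Kpln=>lpln

S => Kln   [S -> K l n]
Kln => Kpln   [K -> K p]
Kpln => lpln   [K -> l]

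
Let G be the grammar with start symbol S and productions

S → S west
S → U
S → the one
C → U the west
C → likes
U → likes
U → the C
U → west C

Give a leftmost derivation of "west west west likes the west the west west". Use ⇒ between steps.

S ⇒ S west   [S → S west]
S west ⇒ U west   [S → U]
U west ⇒ west C west   [U → west C]
west C west ⇒ west U the west west   [C → U the west]
west U the west west ⇒ west west C the west west   [U → west C]
west west C the west west ⇒ west west U the west the west west   [C → U the west]
west west U the west the west west ⇒ west west west C the west the west west   [U → west C]
west west west C the west the west west ⇒ west west west likes the west the west west   [C → likes]

S ⇒ S west ⇒ U west ⇒ west C west ⇒ west U the west west ⇒ west west C the west west ⇒ west west U the west the west west ⇒ west west west C the west the west west ⇒ west west west likes the west the west west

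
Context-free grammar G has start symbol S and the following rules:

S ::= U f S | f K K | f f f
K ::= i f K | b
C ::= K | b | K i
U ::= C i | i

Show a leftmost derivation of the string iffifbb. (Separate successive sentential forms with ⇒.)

S ⇒ UfS ⇒ ifS ⇒ iffKK ⇒ iffifKK ⇒ iffifbK ⇒ iffifbb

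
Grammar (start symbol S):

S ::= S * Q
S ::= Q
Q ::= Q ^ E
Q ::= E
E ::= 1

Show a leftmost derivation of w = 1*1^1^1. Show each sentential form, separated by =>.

S => S*Q   [S ::= S * Q]
S*Q => Q*Q   [S ::= Q]
Q*Q => E*Q   [Q ::= E]
E*Q => 1*Q   [E ::= 1]
1*Q => 1*Q^E   [Q ::= Q ^ E]
1*Q^E => 1*Q^E^E   [Q ::= Q ^ E]
1*Q^E^E => 1*E^E^E   [Q ::= E]
1*E^E^E => 1*1^E^E   [E ::= 1]
1*1^E^E => 1*1^1^E   [E ::= 1]
1*1^1^E => 1*1^1^1   [E ::= 1]

S => S*Q => Q*Q => E*Q => 1*Q => 1*Q^E => 1*Q^E^E => 1*E^E^E => 1*1^E^E => 1*1^1^E => 1*1^1^1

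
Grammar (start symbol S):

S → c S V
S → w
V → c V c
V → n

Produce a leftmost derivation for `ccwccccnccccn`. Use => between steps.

S=>cSV=>ccSVV=>ccwVV=>ccwcVcV=>ccwccVccV=>ccwcccVcccV=>ccwccccVccccV=>ccwccccnccccV=>ccwccccnccccn

S => cSV   [S → c S V]
cSV => ccSVV   [S → c S V]
ccSVV => ccwVV   [S → w]
ccwVV => ccwcVcV   [V → c V c]
ccwcVcV => ccwccVccV   [V → c V c]
ccwccVccV => ccwcccVcccV   [V → c V c]
ccwcccVcccV => ccwccccVccccV   [V → c V c]
ccwccccVccccV => ccwccccnccccV   [V → n]
ccwccccnccccV => ccwccccnccccn   [V → n]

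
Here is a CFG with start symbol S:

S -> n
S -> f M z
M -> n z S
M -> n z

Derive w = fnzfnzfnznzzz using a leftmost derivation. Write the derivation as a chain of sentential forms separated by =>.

S => fMz => fnzSz => fnzfMzz => fnzfnzSzz => fnzfnzfMzzz => fnzfnzfnzSzzz => fnzfnzfnznzzz

S => fMz   [S -> f M z]
fMz => fnzSz   [M -> n z S]
fnzSz => fnzfMzz   [S -> f M z]
fnzfMzz => fnzfnzSzz   [M -> n z S]
fnzfnzSzz => fnzfnzfMzzz   [S -> f M z]
fnzfnzfMzzz => fnzfnzfnzSzzz   [M -> n z S]
fnzfnzfnzSzzz => fnzfnzfnznzzz   [S -> n]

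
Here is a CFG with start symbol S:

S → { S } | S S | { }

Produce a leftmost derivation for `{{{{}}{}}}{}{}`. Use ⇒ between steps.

S⇒SS⇒SSS⇒{S}SS⇒{{S}}SS⇒{{SS}}SS⇒{{{S}S}}SS⇒{{{{}}S}}SS⇒{{{{}}{}}}SS⇒{{{{}}{}}}{}S⇒{{{{}}{}}}{}{}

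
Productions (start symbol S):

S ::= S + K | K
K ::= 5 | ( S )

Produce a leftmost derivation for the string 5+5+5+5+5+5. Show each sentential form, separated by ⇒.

S ⇒ S+K ⇒ S+K+K ⇒ S+K+K+K ⇒ S+K+K+K+K ⇒ S+K+K+K+K+K ⇒ K+K+K+K+K+K ⇒ 5+K+K+K+K+K ⇒ 5+5+K+K+K+K ⇒ 5+5+5+K+K+K ⇒ 5+5+5+5+K+K ⇒ 5+5+5+5+5+K ⇒ 5+5+5+5+5+5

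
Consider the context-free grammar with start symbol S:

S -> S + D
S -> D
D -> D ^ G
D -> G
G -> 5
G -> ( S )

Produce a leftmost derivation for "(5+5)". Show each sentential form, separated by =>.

S => D   [S -> D]
D => G   [D -> G]
G => (S)   [G -> ( S )]
(S) => (S+D)   [S -> S + D]
(S+D) => (D+D)   [S -> D]
(D+D) => (G+D)   [D -> G]
(G+D) => (5+D)   [G -> 5]
(5+D) => (5+G)   [D -> G]
(5+G) => (5+5)   [G -> 5]

S => D => G => (S) => (S+D) => (D+D) => (G+D) => (5+D) => (5+G) => (5+5)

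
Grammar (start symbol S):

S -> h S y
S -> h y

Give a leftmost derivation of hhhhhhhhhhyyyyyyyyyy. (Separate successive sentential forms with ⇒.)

S ⇒ hSy ⇒ hhSyy ⇒ hhhSyyy ⇒ hhhhSyyyy ⇒ hhhhhSyyyyy ⇒ hhhhhhSyyyyyy ⇒ hhhhhhhSyyyyyyy ⇒ hhhhhhhhSyyyyyyyy ⇒ hhhhhhhhhSyyyyyyyyy ⇒ hhhhhhhhhhyyyyyyyyyy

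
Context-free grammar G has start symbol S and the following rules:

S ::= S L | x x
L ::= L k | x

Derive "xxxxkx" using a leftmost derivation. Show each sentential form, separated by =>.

S=>SL=>SLL=>SLLL=>xxLLL=>xxxLL=>xxxLkL=>xxxxkL=>xxxxkx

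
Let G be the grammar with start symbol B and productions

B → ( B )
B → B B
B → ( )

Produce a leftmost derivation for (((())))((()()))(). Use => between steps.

B => BB   [B → B B]
BB => (B)B   [B → ( B )]
(B)B => ((B))B   [B → ( B )]
((B))B => (((B)))B   [B → ( B )]
(((B)))B => (((())))B   [B → ( )]
(((())))B => (((())))BB   [B → B B]
(((())))BB => (((())))(B)B   [B → ( B )]
(((())))(B)B => (((())))((B))B   [B → ( B )]
(((())))((B))B => (((())))((BB))B   [B → B B]
(((())))((BB))B => (((())))((()B))B   [B → ( )]
(((())))((()B))B => (((())))((()()))B   [B → ( )]
(((())))((()()))B => (((())))((()()))()   [B → ( )]

B=>BB=>(B)B=>((B))B=>(((B)))B=>(((())))B=>(((())))BB=>(((())))(B)B=>(((())))((B))B=>(((())))((BB))B=>(((())))((()B))B=>(((())))((()()))B=>(((())))((()()))()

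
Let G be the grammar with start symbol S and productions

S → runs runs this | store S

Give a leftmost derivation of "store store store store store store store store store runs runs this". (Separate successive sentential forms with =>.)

S => store S => store store S => store store store S => store store store store S => store store store store store S => store store store store store store S => store store store store store store store S => store store store store store store store store S => store store store store store store store store store S => store store store store store store store store store runs runs this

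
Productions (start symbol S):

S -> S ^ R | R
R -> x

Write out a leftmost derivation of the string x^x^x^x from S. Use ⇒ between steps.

S⇒S^R⇒S^R^R⇒S^R^R^R⇒R^R^R^R⇒x^R^R^R⇒x^x^R^R⇒x^x^x^R⇒x^x^x^x

S ⇒ S^R   [S -> S ^ R]
S^R ⇒ S^R^R   [S -> S ^ R]
S^R^R ⇒ S^R^R^R   [S -> S ^ R]
S^R^R^R ⇒ R^R^R^R   [S -> R]
R^R^R^R ⇒ x^R^R^R   [R -> x]
x^R^R^R ⇒ x^x^R^R   [R -> x]
x^x^R^R ⇒ x^x^x^R   [R -> x]
x^x^x^R ⇒ x^x^x^x   [R -> x]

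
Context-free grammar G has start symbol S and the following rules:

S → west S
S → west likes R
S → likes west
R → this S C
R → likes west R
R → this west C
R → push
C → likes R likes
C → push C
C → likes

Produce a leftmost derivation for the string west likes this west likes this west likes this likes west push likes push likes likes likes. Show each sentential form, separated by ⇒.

S ⇒ west likes R ⇒ west likes this west C ⇒ west likes this west likes R likes ⇒ west likes this west likes this west C likes ⇒ west likes this west likes this west likes R likes likes ⇒ west likes this west likes this west likes this S C likes likes ⇒ west likes this west likes this west likes this likes west C likes likes ⇒ west likes this west likes this west likes this likes west push C likes likes ⇒ west likes this west likes this west likes this likes west push likes R likes likes likes ⇒ west likes this west likes this west likes this likes west push likes push likes likes likes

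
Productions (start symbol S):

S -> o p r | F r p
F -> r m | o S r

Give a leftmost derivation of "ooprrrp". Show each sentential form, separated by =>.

S => Frp   [S -> F r p]
Frp => oSrrp   [F -> o S r]
oSrrp => ooprrrp   [S -> o p r]

S => Frp => oSrrp => ooprrrp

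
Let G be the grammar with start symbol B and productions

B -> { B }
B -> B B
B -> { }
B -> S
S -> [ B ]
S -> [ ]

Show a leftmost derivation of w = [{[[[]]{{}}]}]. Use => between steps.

B=>S=>[B]=>[{B}]=>[{S}]=>[{[B]}]=>[{[BB]}]=>[{[SB]}]=>[{[[B]B]}]=>[{[[S]B]}]=>[{[[[]]B]}]=>[{[[[]]{B}]}]=>[{[[[]]{{}}]}]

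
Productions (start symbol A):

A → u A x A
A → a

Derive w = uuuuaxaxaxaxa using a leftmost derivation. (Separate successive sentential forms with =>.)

A => uAxA   [A → u A x A]
uAxA => uuAxAxA   [A → u A x A]
uuAxAxA => uuuAxAxAxA   [A → u A x A]
uuuAxAxAxA => uuuuAxAxAxAxA   [A → u A x A]
uuuuAxAxAxAxA => uuuuaxAxAxAxA   [A → a]
uuuuaxAxAxAxA => uuuuaxaxAxAxA   [A → a]
uuuuaxaxAxAxA => uuuuaxaxaxAxA   [A → a]
uuuuaxaxaxAxA => uuuuaxaxaxaxA   [A → a]
uuuuaxaxaxaxA => uuuuaxaxaxaxa   [A → a]

A=>uAxA=>uuAxAxA=>uuuAxAxAxA=>uuuuAxAxAxAxA=>uuuuaxAxAxAxA=>uuuuaxaxAxAxA=>uuuuaxaxaxAxA=>uuuuaxaxaxaxA=>uuuuaxaxaxaxa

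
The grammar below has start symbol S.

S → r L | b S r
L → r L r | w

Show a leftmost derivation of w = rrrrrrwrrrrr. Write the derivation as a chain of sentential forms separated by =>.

S => rL => rrLr => rrrLrr => rrrrLrrr => rrrrrLrrrr => rrrrrrLrrrrr => rrrrrrwrrrrr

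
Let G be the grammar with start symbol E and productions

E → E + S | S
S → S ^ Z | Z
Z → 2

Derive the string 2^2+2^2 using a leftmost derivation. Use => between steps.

E => E+S => S+S => S^Z+S => Z^Z+S => 2^Z+S => 2^2+S => 2^2+S^Z => 2^2+Z^Z => 2^2+2^Z => 2^2+2^2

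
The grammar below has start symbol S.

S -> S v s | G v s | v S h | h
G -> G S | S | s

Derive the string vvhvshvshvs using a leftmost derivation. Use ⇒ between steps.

S ⇒ Svs ⇒ vShvs ⇒ vSvshvs ⇒ vvShvshvs ⇒ vvGvshvshvs ⇒ vvSvshvshvs ⇒ vvhvshvshvs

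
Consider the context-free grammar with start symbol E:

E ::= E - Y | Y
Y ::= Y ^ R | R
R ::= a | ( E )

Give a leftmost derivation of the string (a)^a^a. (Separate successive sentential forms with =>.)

E=>Y=>Y^R=>Y^R^R=>R^R^R=>(E)^R^R=>(Y)^R^R=>(R)^R^R=>(a)^R^R=>(a)^a^R=>(a)^a^a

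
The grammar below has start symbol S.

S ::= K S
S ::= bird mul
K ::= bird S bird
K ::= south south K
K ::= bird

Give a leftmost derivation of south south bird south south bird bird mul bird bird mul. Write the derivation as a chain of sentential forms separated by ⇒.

S ⇒ K S ⇒ south south K S ⇒ south south bird S bird S ⇒ south south bird K S bird S ⇒ south south bird south south K S bird S ⇒ south south bird south south bird S bird S ⇒ south south bird south south bird bird mul bird S ⇒ south south bird south south bird bird mul bird bird mul

S ⇒ K S   [S ::= K S]
K S ⇒ south south K S   [K ::= south south K]
south south K S ⇒ south south bird S bird S   [K ::= bird S bird]
south south bird S bird S ⇒ south south bird K S bird S   [S ::= K S]
south south bird K S bird S ⇒ south south bird south south K S bird S   [K ::= south south K]
south south bird south south K S bird S ⇒ south south bird south south bird S bird S   [K ::= bird]
south south bird south south bird S bird S ⇒ south south bird south south bird bird mul bird S   [S ::= bird mul]
south south bird south south bird bird mul bird S ⇒ south south bird south south bird bird mul bird bird mul   [S ::= bird mul]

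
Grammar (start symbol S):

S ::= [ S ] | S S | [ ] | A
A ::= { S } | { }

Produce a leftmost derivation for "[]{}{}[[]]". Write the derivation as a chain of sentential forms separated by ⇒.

S ⇒ SS   [S ::= S S]
SS ⇒ SSS   [S ::= S S]
SSS ⇒ []SS   [S ::= [ ]]
[]SS ⇒ []AS   [S ::= A]
[]AS ⇒ []{}S   [A ::= { }]
[]{}S ⇒ []{}SS   [S ::= S S]
[]{}SS ⇒ []{}AS   [S ::= A]
[]{}AS ⇒ []{}{}S   [A ::= { }]
[]{}{}S ⇒ []{}{}[S]   [S ::= [ S ]]
[]{}{}[S] ⇒ []{}{}[[]]   [S ::= [ ]]

S⇒SS⇒SSS⇒[]SS⇒[]AS⇒[]{}S⇒[]{}SS⇒[]{}AS⇒[]{}{}S⇒[]{}{}[S]⇒[]{}{}[[]]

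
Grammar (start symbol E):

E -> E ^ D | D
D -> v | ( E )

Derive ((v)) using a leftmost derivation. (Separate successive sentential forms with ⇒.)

E⇒D⇒(E)⇒(D)⇒((E))⇒((D))⇒((v))

E ⇒ D   [E -> D]
D ⇒ (E)   [D -> ( E )]
(E) ⇒ (D)   [E -> D]
(D) ⇒ ((E))   [D -> ( E )]
((E)) ⇒ ((D))   [E -> D]
((D)) ⇒ ((v))   [D -> v]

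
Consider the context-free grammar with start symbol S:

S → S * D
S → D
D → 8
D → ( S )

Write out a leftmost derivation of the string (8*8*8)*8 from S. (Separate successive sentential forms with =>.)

S => S*D   [S → S * D]
S*D => D*D   [S → D]
D*D => (S)*D   [D → ( S )]
(S)*D => (S*D)*D   [S → S * D]
(S*D)*D => (S*D*D)*D   [S → S * D]
(S*D*D)*D => (D*D*D)*D   [S → D]
(D*D*D)*D => (8*D*D)*D   [D → 8]
(8*D*D)*D => (8*8*D)*D   [D → 8]
(8*8*D)*D => (8*8*8)*D   [D → 8]
(8*8*8)*D => (8*8*8)*8   [D → 8]

S => S*D => D*D => (S)*D => (S*D)*D => (S*D*D)*D => (D*D*D)*D => (8*D*D)*D => (8*8*D)*D => (8*8*8)*D => (8*8*8)*8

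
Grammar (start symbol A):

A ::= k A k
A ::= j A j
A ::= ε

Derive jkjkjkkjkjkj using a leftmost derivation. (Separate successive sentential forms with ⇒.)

A ⇒ jAj   [A ::= j A j]
jAj ⇒ jkAkj   [A ::= k A k]
jkAkj ⇒ jkjAjkj   [A ::= j A j]
jkjAjkj ⇒ jkjkAkjkj   [A ::= k A k]
jkjkAkjkj ⇒ jkjkjAjkjkj   [A ::= j A j]
jkjkjAjkjkj ⇒ jkjkjkAkjkjkj   [A ::= k A k]
jkjkjkAkjkjkj ⇒ jkjkjkkjkjkj   [A ::= ε]

A⇒jAj⇒jkAkj⇒jkjAjkj⇒jkjkAkjkj⇒jkjkjAjkjkj⇒jkjkjkAkjkjkj⇒jkjkjkkjkjkj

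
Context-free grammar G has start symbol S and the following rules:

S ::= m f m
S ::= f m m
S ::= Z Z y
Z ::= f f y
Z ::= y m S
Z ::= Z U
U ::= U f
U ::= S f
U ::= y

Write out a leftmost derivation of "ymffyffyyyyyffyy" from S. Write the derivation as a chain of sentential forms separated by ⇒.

S ⇒ ZZy   [S ::= Z Z y]
ZZy ⇒ ZUZy   [Z ::= Z U]
ZUZy ⇒ ZUUZy   [Z ::= Z U]
ZUUZy ⇒ ZUUUZy   [Z ::= Z U]
ZUUUZy ⇒ ymSUUUZy   [Z ::= y m S]
ymSUUUZy ⇒ ymZZyUUUZy   [S ::= Z Z y]
ymZZyUUUZy ⇒ ymffyZyUUUZy   [Z ::= f f y]
ymffyZyUUUZy ⇒ ymffyffyyUUUZy   [Z ::= f f y]
ymffyffyyUUUZy ⇒ ymffyffyyyUUZy   [U ::= y]
ymffyffyyyUUZy ⇒ ymffyffyyyyUZy   [U ::= y]
ymffyffyyyyUZy ⇒ ymffyffyyyyyZy   [U ::= y]
ymffyffyyyyyZy ⇒ ymffyffyyyyyffyy   [Z ::= f f y]

S⇒ZZy⇒ZUZy⇒ZUUZy⇒ZUUUZy⇒ymSUUUZy⇒ymZZyUUUZy⇒ymffyZyUUUZy⇒ymffyffyyUUUZy⇒ymffyffyyyUUZy⇒ymffyffyyyyUZy⇒ymffyffyyyyyZy⇒ymffyffyyyyyffyy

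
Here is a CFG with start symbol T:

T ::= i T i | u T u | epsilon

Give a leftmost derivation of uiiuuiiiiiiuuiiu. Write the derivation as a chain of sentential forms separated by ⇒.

T ⇒ uTu   [T ::= u T u]
uTu ⇒ uiTiu   [T ::= i T i]
uiTiu ⇒ uiiTiiu   [T ::= i T i]
uiiTiiu ⇒ uiiuTuiiu   [T ::= u T u]
uiiuTuiiu ⇒ uiiuuTuuiiu   [T ::= u T u]
uiiuuTuuiiu ⇒ uiiuuiTiuuiiu   [T ::= i T i]
uiiuuiTiuuiiu ⇒ uiiuuiiTiiuuiiu   [T ::= i T i]
uiiuuiiTiiuuiiu ⇒ uiiuuiiiTiiiuuiiu   [T ::= i T i]
uiiuuiiiTiiiuuiiu ⇒ uiiuuiiiiiiuuiiu   [T ::= epsilon]

T ⇒ uTu ⇒ uiTiu ⇒ uiiTiiu ⇒ uiiuTuiiu ⇒ uiiuuTuuiiu ⇒ uiiuuiTiuuiiu ⇒ uiiuuiiTiiuuiiu ⇒ uiiuuiiiTiiiuuiiu ⇒ uiiuuiiiiiiuuiiu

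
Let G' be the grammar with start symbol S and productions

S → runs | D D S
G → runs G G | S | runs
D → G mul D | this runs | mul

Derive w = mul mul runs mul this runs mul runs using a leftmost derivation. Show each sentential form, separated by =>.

S => D D S => mul D S => mul mul S => mul mul D D S => mul mul G mul D D S => mul mul runs mul D D S => mul mul runs mul this runs D S => mul mul runs mul this runs mul S => mul mul runs mul this runs mul runs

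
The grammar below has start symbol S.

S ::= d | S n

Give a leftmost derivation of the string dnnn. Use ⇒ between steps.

S ⇒ Sn ⇒ Snn ⇒ Snnn ⇒ dnnn

S ⇒ Sn   [S ::= S n]
Sn ⇒ Snn   [S ::= S n]
Snn ⇒ Snnn   [S ::= S n]
Snnn ⇒ dnnn   [S ::= d]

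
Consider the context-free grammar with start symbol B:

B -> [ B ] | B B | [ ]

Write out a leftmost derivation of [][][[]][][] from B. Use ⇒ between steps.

B ⇒ BB   [B -> B B]
BB ⇒ BBB   [B -> B B]
BBB ⇒ []BB   [B -> [ ]]
[]BB ⇒ [][]B   [B -> [ ]]
[][]B ⇒ [][]BB   [B -> B B]
[][]BB ⇒ [][]BBB   [B -> B B]
[][]BBB ⇒ [][][B]BB   [B -> [ B ]]
[][][B]BB ⇒ [][][[]]BB   [B -> [ ]]
[][][[]]BB ⇒ [][][[]][]B   [B -> [ ]]
[][][[]][]B ⇒ [][][[]][][]   [B -> [ ]]

B⇒BB⇒BBB⇒[]BB⇒[][]B⇒[][]BB⇒[][]BBB⇒[][][B]BB⇒[][][[]]BB⇒[][][[]][]B⇒[][][[]][][]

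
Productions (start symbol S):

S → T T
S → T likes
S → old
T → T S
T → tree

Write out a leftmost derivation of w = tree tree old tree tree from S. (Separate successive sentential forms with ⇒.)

S ⇒ T T ⇒ T S T ⇒ tree S T ⇒ tree T T T ⇒ tree T S T T ⇒ tree tree S T T ⇒ tree tree old T T ⇒ tree tree old tree T ⇒ tree tree old tree tree

S ⇒ T T   [S → T T]
T T ⇒ T S T   [T → T S]
T S T ⇒ tree S T   [T → tree]
tree S T ⇒ tree T T T   [S → T T]
tree T T T ⇒ tree T S T T   [T → T S]
tree T S T T ⇒ tree tree S T T   [T → tree]
tree tree S T T ⇒ tree tree old T T   [S → old]
tree tree old T T ⇒ tree tree old tree T   [T → tree]
tree tree old tree T ⇒ tree tree old tree tree   [T → tree]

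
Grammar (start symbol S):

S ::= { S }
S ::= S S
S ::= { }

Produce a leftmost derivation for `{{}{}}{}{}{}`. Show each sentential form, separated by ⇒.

S ⇒ SS ⇒ SSS ⇒ SSSS ⇒ {S}SSS ⇒ {SS}SSS ⇒ {{}S}SSS ⇒ {{}{}}SSS ⇒ {{}{}}{}SS ⇒ {{}{}}{}{}S ⇒ {{}{}}{}{}{}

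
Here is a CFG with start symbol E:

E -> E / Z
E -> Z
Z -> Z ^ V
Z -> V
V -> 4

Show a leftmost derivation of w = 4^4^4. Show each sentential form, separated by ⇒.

E ⇒ Z   [E -> Z]
Z ⇒ Z^V   [Z -> Z ^ V]
Z^V ⇒ Z^V^V   [Z -> Z ^ V]
Z^V^V ⇒ V^V^V   [Z -> V]
V^V^V ⇒ 4^V^V   [V -> 4]
4^V^V ⇒ 4^4^V   [V -> 4]
4^4^V ⇒ 4^4^4   [V -> 4]

E⇒Z⇒Z^V⇒Z^V^V⇒V^V^V⇒4^V^V⇒4^4^V⇒4^4^4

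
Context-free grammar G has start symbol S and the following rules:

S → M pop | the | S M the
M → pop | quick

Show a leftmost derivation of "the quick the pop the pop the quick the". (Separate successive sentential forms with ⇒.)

S ⇒ S M the ⇒ S M the M the ⇒ S M the M the M the ⇒ S M the M the M the M the ⇒ the M the M the M the M the ⇒ the quick the M the M the M the ⇒ the quick the pop the M the M the ⇒ the quick the pop the pop the M the ⇒ the quick the pop the pop the quick the

S ⇒ S M the   [S → S M the]
S M the ⇒ S M the M the   [S → S M the]
S M the M the ⇒ S M the M the M the   [S → S M the]
S M the M the M the ⇒ S M the M the M the M the   [S → S M the]
S M the M the M the M the ⇒ the M the M the M the M the   [S → the]
the M the M the M the M the ⇒ the quick the M the M the M the   [M → quick]
the quick the M the M the M the ⇒ the quick the pop the M the M the   [M → pop]
the quick the pop the M the M the ⇒ the quick the pop the pop the M the   [M → pop]
the quick the pop the pop the M the ⇒ the quick the pop the pop the quick the   [M → quick]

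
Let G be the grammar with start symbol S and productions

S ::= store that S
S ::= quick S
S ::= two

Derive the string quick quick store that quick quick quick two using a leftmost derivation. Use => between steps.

S => quick S => quick quick S => quick quick store that S => quick quick store that quick S => quick quick store that quick quick S => quick quick store that quick quick quick S => quick quick store that quick quick quick two

S => quick S   [S ::= quick S]
quick S => quick quick S   [S ::= quick S]
quick quick S => quick quick store that S   [S ::= store that S]
quick quick store that S => quick quick store that quick S   [S ::= quick S]
quick quick store that quick S => quick quick store that quick quick S   [S ::= quick S]
quick quick store that quick quick S => quick quick store that quick quick quick S   [S ::= quick S]
quick quick store that quick quick quick S => quick quick store that quick quick quick two   [S ::= two]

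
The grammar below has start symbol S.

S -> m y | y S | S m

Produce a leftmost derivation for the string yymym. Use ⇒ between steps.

S ⇒ yS   [S -> y S]
yS ⇒ ySm   [S -> S m]
ySm ⇒ yySm   [S -> y S]
yySm ⇒ yymym   [S -> m y]

S⇒yS⇒ySm⇒yySm⇒yymym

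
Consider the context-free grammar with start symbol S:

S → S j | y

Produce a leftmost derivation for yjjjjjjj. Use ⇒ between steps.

S ⇒ Sj ⇒ Sjj ⇒ Sjjj ⇒ Sjjjj ⇒ Sjjjjj ⇒ Sjjjjjj ⇒ Sjjjjjjj ⇒ yjjjjjjj

S ⇒ Sj   [S → S j]
Sj ⇒ Sjj   [S → S j]
Sjj ⇒ Sjjj   [S → S j]
Sjjj ⇒ Sjjjj   [S → S j]
Sjjjj ⇒ Sjjjjj   [S → S j]
Sjjjjj ⇒ Sjjjjjj   [S → S j]
Sjjjjjj ⇒ Sjjjjjjj   [S → S j]
Sjjjjjjj ⇒ yjjjjjjj   [S → y]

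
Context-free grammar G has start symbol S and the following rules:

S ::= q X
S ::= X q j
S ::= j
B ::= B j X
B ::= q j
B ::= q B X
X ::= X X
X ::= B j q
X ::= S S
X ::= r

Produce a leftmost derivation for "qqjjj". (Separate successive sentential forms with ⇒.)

S ⇒ qX ⇒ qSS ⇒ qqXS ⇒ qqSSS ⇒ qqjSS ⇒ qqjjS ⇒ qqjjj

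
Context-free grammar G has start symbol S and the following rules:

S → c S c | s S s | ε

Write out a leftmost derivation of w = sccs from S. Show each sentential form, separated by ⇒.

S ⇒ sSs   [S → s S s]
sSs ⇒ scScs   [S → c S c]
scScs ⇒ sccs   [S → ε]

S⇒sSs⇒scScs⇒sccs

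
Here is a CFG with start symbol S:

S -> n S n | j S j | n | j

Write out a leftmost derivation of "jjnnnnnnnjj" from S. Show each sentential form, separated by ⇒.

S ⇒ jSj   [S -> j S j]
jSj ⇒ jjSjj   [S -> j S j]
jjSjj ⇒ jjnSnjj   [S -> n S n]
jjnSnjj ⇒ jjnnSnnjj   [S -> n S n]
jjnnSnnjj ⇒ jjnnnSnnnjj   [S -> n S n]
jjnnnSnnnjj ⇒ jjnnnnnnnjj   [S -> n]

S ⇒ jSj ⇒ jjSjj ⇒ jjnSnjj ⇒ jjnnSnnjj ⇒ jjnnnSnnnjj ⇒ jjnnnnnnnjj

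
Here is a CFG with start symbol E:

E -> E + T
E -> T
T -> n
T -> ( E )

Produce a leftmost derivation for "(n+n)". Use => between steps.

E => T => (E) => (E+T) => (T+T) => (n+T) => (n+n)

E => T   [E -> T]
T => (E)   [T -> ( E )]
(E) => (E+T)   [E -> E + T]
(E+T) => (T+T)   [E -> T]
(T+T) => (n+T)   [T -> n]
(n+T) => (n+n)   [T -> n]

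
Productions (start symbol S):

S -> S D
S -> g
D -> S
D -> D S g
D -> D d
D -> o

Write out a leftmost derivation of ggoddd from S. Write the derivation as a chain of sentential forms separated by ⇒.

S ⇒ SD ⇒ gD ⇒ gDd ⇒ gDdd ⇒ gDddd ⇒ gSddd ⇒ gSDddd ⇒ ggDddd ⇒ ggoddd

S ⇒ SD   [S -> S D]
SD ⇒ gD   [S -> g]
gD ⇒ gDd   [D -> D d]
gDd ⇒ gDdd   [D -> D d]
gDdd ⇒ gDddd   [D -> D d]
gDddd ⇒ gSddd   [D -> S]
gSddd ⇒ gSDddd   [S -> S D]
gSDddd ⇒ ggDddd   [S -> g]
ggDddd ⇒ ggoddd   [D -> o]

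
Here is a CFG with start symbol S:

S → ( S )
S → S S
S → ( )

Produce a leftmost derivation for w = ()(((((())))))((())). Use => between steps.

S => SS   [S → S S]
SS => SSS   [S → S S]
SSS => ()SS   [S → ( )]
()SS => ()(S)S   [S → ( S )]
()(S)S => ()((S))S   [S → ( S )]
()((S))S => ()(((S)))S   [S → ( S )]
()(((S)))S => ()((((S))))S   [S → ( S )]
()((((S))))S => ()(((((S)))))S   [S → ( S )]
()(((((S)))))S => ()(((((())))))S   [S → ( )]
()(((((())))))S => ()(((((())))))(S)   [S → ( S )]
()(((((())))))(S) => ()(((((())))))((S))   [S → ( S )]
()(((((())))))((S)) => ()(((((())))))((()))   [S → ( )]

S=>SS=>SSS=>()SS=>()(S)S=>()((S))S=>()(((S)))S=>()((((S))))S=>()(((((S)))))S=>()(((((())))))S=>()(((((())))))(S)=>()(((((())))))((S))=>()(((((())))))((()))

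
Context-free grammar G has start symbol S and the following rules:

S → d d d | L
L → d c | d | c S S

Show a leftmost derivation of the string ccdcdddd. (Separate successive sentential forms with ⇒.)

S ⇒ L   [S → L]
L ⇒ cSS   [L → c S S]
cSS ⇒ cLS   [S → L]
cLS ⇒ ccSSS   [L → c S S]
ccSSS ⇒ ccLSS   [S → L]
ccLSS ⇒ ccdcSS   [L → d c]
ccdcSS ⇒ ccdcLS   [S → L]
ccdcLS ⇒ ccdcdS   [L → d]
ccdcdS ⇒ ccdcdddd   [S → d d d]

S⇒L⇒cSS⇒cLS⇒ccSSS⇒ccLSS⇒ccdcSS⇒ccdcLS⇒ccdcdS⇒ccdcdddd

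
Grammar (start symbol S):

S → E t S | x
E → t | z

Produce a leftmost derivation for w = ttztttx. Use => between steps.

S => EtS   [S → E t S]
EtS => ttS   [E → t]
ttS => ttEtS   [S → E t S]
ttEtS => ttztS   [E → z]
ttztS => ttztEtS   [S → E t S]
ttztEtS => ttztttS   [E → t]
ttztttS => ttztttx   [S → x]

S => EtS => ttS => ttEtS => ttztS => ttztEtS => ttztttS => ttztttx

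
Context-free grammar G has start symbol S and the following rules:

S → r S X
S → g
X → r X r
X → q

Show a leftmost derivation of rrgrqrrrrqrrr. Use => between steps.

S => rSX   [S → r S X]
rSX => rrSXX   [S → r S X]
rrSXX => rrgXX   [S → g]
rrgXX => rrgrXrX   [X → r X r]
rrgrXrX => rrgrqrX   [X → q]
rrgrqrX => rrgrqrrXr   [X → r X r]
rrgrqrrXr => rrgrqrrrXrr   [X → r X r]
rrgrqrrrXrr => rrgrqrrrrXrrr   [X → r X r]
rrgrqrrrrXrrr => rrgrqrrrrqrrr   [X → q]

S => rSX => rrSXX => rrgXX => rrgrXrX => rrgrqrX => rrgrqrrXr => rrgrqrrrXrr => rrgrqrrrrXrrr => rrgrqrrrrqrrr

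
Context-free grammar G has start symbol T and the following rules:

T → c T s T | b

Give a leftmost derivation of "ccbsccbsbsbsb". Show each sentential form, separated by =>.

T => cTsT => ccTsTsT => ccbsTsT => ccbscTsTsT => ccbsccTsTsTsT => ccbsccbsTsTsT => ccbsccbsbsTsT => ccbsccbsbsbsT => ccbsccbsbsbsb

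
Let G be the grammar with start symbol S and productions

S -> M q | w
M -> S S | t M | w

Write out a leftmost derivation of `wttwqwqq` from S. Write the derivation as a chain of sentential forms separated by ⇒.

S⇒Mq⇒SSq⇒wSq⇒wMqq⇒wSSqq⇒wMqSqq⇒wtMqSqq⇒wttMqSqq⇒wttwqSqq⇒wttwqwqq

S ⇒ Mq   [S -> M q]
Mq ⇒ SSq   [M -> S S]
SSq ⇒ wSq   [S -> w]
wSq ⇒ wMqq   [S -> M q]
wMqq ⇒ wSSqq   [M -> S S]
wSSqq ⇒ wMqSqq   [S -> M q]
wMqSqq ⇒ wtMqSqq   [M -> t M]
wtMqSqq ⇒ wttMqSqq   [M -> t M]
wttMqSqq ⇒ wttwqSqq   [M -> w]
wttwqSqq ⇒ wttwqwqq   [S -> w]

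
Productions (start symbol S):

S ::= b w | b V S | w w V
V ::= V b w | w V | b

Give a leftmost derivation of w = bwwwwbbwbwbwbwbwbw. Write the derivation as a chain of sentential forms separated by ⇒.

S ⇒ bVS ⇒ bVbwS ⇒ bwVbwS ⇒ bwwVbwS ⇒ bwwVbwbwS ⇒ bwwwVbwbwS ⇒ bwwwVbwbwbwS ⇒ bwwwwVbwbwbwS ⇒ bwwwwVbwbwbwbwS ⇒ bwwwwVbwbwbwbwbwS ⇒ bwwwwbbwbwbwbwbwS ⇒ bwwwwbbwbwbwbwbwbw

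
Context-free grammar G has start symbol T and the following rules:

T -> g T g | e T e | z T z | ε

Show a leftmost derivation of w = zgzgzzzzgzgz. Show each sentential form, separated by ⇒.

T ⇒ zTz ⇒ zgTgz ⇒ zgzTzgz ⇒ zgzgTgzgz ⇒ zgzgzTzgzgz ⇒ zgzgzzTzzgzgz ⇒ zgzgzzzzgzgz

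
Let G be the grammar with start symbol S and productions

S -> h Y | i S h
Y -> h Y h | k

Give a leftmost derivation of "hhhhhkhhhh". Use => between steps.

S => hY   [S -> h Y]
hY => hhYh   [Y -> h Y h]
hhYh => hhhYhh   [Y -> h Y h]
hhhYhh => hhhhYhhh   [Y -> h Y h]
hhhhYhhh => hhhhhYhhhh   [Y -> h Y h]
hhhhhYhhhh => hhhhhkhhhh   [Y -> k]

S=>hY=>hhYh=>hhhYhh=>hhhhYhhh=>hhhhhYhhhh=>hhhhhkhhhh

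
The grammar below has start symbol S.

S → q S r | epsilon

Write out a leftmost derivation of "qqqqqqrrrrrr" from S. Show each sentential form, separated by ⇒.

S ⇒ qSr ⇒ qqSrr ⇒ qqqSrrr ⇒ qqqqSrrrr ⇒ qqqqqSrrrrr ⇒ qqqqqqSrrrrrr ⇒ qqqqqqrrrrrr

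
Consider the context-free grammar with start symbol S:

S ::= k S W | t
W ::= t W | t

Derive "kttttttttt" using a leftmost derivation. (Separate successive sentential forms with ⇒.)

S ⇒ kSW ⇒ ktW ⇒ kttW ⇒ ktttW ⇒ kttttW ⇒ ktttttW ⇒ kttttttW ⇒ ktttttttW ⇒ kttttttttW ⇒ kttttttttt

S ⇒ kSW   [S ::= k S W]
kSW ⇒ ktW   [S ::= t]
ktW ⇒ kttW   [W ::= t W]
kttW ⇒ ktttW   [W ::= t W]
ktttW ⇒ kttttW   [W ::= t W]
kttttW ⇒ ktttttW   [W ::= t W]
ktttttW ⇒ kttttttW   [W ::= t W]
kttttttW ⇒ ktttttttW   [W ::= t W]
ktttttttW ⇒ kttttttttW   [W ::= t W]
kttttttttW ⇒ kttttttttt   [W ::= t]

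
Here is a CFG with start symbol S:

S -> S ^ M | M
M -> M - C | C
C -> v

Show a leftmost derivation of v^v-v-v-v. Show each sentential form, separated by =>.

S => S^M => M^M => C^M => v^M => v^M-C => v^M-C-C => v^M-C-C-C => v^C-C-C-C => v^v-C-C-C => v^v-v-C-C => v^v-v-v-C => v^v-v-v-v

S => S^M   [S -> S ^ M]
S^M => M^M   [S -> M]
M^M => C^M   [M -> C]
C^M => v^M   [C -> v]
v^M => v^M-C   [M -> M - C]
v^M-C => v^M-C-C   [M -> M - C]
v^M-C-C => v^M-C-C-C   [M -> M - C]
v^M-C-C-C => v^C-C-C-C   [M -> C]
v^C-C-C-C => v^v-C-C-C   [C -> v]
v^v-C-C-C => v^v-v-C-C   [C -> v]
v^v-v-C-C => v^v-v-v-C   [C -> v]
v^v-v-v-C => v^v-v-v-v   [C -> v]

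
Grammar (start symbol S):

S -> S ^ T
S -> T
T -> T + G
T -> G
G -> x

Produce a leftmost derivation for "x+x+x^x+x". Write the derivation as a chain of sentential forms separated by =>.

S => S^T => T^T => T+G^T => T+G+G^T => G+G+G^T => x+G+G^T => x+x+G^T => x+x+x^T => x+x+x^T+G => x+x+x^G+G => x+x+x^x+G => x+x+x^x+x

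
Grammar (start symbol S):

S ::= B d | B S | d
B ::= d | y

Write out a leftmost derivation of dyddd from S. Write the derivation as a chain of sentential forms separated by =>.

S => BS => dS => dBS => dyS => dyBS => dydS => dydBd => dyddd

S => BS   [S ::= B S]
BS => dS   [B ::= d]
dS => dBS   [S ::= B S]
dBS => dyS   [B ::= y]
dyS => dyBS   [S ::= B S]
dyBS => dydS   [B ::= d]
dydS => dydBd   [S ::= B d]
dydBd => dyddd   [B ::= d]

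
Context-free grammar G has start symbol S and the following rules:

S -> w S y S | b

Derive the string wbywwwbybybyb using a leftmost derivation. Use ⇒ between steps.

S ⇒ wSyS ⇒ wbyS ⇒ wbywSyS ⇒ wbywwSySyS ⇒ wbywwwSySySyS ⇒ wbywwwbySySyS ⇒ wbywwwbybySyS ⇒ wbywwwbybybyS ⇒ wbywwwbybybyb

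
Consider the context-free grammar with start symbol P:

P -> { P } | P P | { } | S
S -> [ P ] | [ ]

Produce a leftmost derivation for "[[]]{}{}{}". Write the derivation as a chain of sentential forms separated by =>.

P => PP   [P -> P P]
PP => PPP   [P -> P P]
PPP => PPPP   [P -> P P]
PPPP => SPPP   [P -> S]
SPPP => [P]PPP   [S -> [ P ]]
[P]PPP => [S]PPP   [P -> S]
[S]PPP => [[]]PPP   [S -> [ ]]
[[]]PPP => [[]]{}PP   [P -> { }]
[[]]{}PP => [[]]{}{}P   [P -> { }]
[[]]{}{}P => [[]]{}{}{}   [P -> { }]

P => PP => PPP => PPPP => SPPP => [P]PPP => [S]PPP => [[]]PPP => [[]]{}PP => [[]]{}{}P => [[]]{}{}{}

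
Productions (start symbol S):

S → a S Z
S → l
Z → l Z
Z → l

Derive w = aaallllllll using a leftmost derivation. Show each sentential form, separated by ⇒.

S ⇒ aSZ ⇒ aaSZZ ⇒ aaaSZZZ ⇒ aaalZZZ ⇒ aaallZZZ ⇒ aaalllZZZ ⇒ aaallllZZ ⇒ aaalllllZZ ⇒ aaallllllZ ⇒ aaalllllllZ ⇒ aaallllllll

S ⇒ aSZ   [S → a S Z]
aSZ ⇒ aaSZZ   [S → a S Z]
aaSZZ ⇒ aaaSZZZ   [S → a S Z]
aaaSZZZ ⇒ aaalZZZ   [S → l]
aaalZZZ ⇒ aaallZZZ   [Z → l Z]
aaallZZZ ⇒ aaalllZZZ   [Z → l Z]
aaalllZZZ ⇒ aaallllZZ   [Z → l]
aaallllZZ ⇒ aaalllllZZ   [Z → l Z]
aaalllllZZ ⇒ aaallllllZ   [Z → l]
aaallllllZ ⇒ aaalllllllZ   [Z → l Z]
aaalllllllZ ⇒ aaallllllll   [Z → l]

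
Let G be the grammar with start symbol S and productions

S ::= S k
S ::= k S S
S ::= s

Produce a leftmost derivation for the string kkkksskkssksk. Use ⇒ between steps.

S ⇒ Sk ⇒ kSSk ⇒ kkSSSk ⇒ kkkSSSSk ⇒ kkkSkSSSk ⇒ kkkSkkSSSk ⇒ kkkkSSkkSSSk ⇒ kkkksSkkSSSk ⇒ kkkksskkSSSk ⇒ kkkksskksSSk ⇒ kkkksskksSkSk ⇒ kkkksskksskSk ⇒ kkkksskkssksk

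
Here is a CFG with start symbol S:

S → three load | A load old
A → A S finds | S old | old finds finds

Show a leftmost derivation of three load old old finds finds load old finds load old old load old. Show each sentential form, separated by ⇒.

S ⇒ A load old ⇒ S old load old ⇒ A load old old load old ⇒ A S finds load old old load old ⇒ S old S finds load old old load old ⇒ three load old S finds load old old load old ⇒ three load old A load old finds load old old load old ⇒ three load old old finds finds load old finds load old old load old

S ⇒ A load old   [S → A load old]
A load old ⇒ S old load old   [A → S old]
S old load old ⇒ A load old old load old   [S → A load old]
A load old old load old ⇒ A S finds load old old load old   [A → A S finds]
A S finds load old old load old ⇒ S old S finds load old old load old   [A → S old]
S old S finds load old old load old ⇒ three load old S finds load old old load old   [S → three load]
three load old S finds load old old load old ⇒ three load old A load old finds load old old load old   [S → A load old]
three load old A load old finds load old old load old ⇒ three load old old finds finds load old finds load old old load old   [A → old finds finds]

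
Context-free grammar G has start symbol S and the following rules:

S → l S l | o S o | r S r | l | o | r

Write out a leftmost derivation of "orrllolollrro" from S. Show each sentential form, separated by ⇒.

S⇒oSo⇒orSro⇒orrSrro⇒orrlSlrro⇒orrllSllrro⇒orrlloSollrro⇒orrllolollrro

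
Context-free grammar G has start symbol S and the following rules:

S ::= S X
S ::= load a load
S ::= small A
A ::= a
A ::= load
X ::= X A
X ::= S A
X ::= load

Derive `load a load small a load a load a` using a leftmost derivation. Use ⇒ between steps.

S ⇒ S X ⇒ S X X ⇒ load a load X X ⇒ load a load S A X ⇒ load a load S X A X ⇒ load a load small A X A X ⇒ load a load small a X A X ⇒ load a load small a load A X ⇒ load a load small a load a X ⇒ load a load small a load a X A ⇒ load a load small a load a load A ⇒ load a load small a load a load a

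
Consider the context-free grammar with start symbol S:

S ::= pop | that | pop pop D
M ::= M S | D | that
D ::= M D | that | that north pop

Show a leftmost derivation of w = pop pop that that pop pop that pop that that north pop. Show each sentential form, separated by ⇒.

S ⇒ pop pop D   [S ::= pop pop D]
pop pop D ⇒ pop pop M D   [D ::= M D]
pop pop M D ⇒ pop pop M S D   [M ::= M S]
pop pop M S D ⇒ pop pop M S S D   [M ::= M S]
pop pop M S S D ⇒ pop pop M S S S D   [M ::= M S]
pop pop M S S S D ⇒ pop pop D S S S D   [M ::= D]
pop pop D S S S D ⇒ pop pop M D S S S D   [D ::= M D]
pop pop M D S S S D ⇒ pop pop that D S S S D   [M ::= that]
pop pop that D S S S D ⇒ pop pop that that S S S D   [D ::= that]
pop pop that that S S S D ⇒ pop pop that that pop pop D S S D   [S ::= pop pop D]
pop pop that that pop pop D S S D ⇒ pop pop that that pop pop that S S D   [D ::= that]
pop pop that that pop pop that S S D ⇒ pop pop that that pop pop that pop S D   [S ::= pop]
pop pop that that pop pop that pop S D ⇒ pop pop that that pop pop that pop that D   [S ::= that]
pop pop that that pop pop that pop that D ⇒ pop pop that that pop pop that pop that that north pop   [D ::= that north pop]

S ⇒ pop pop D ⇒ pop pop M D ⇒ pop pop M S D ⇒ pop pop M S S D ⇒ pop pop M S S S D ⇒ pop pop D S S S D ⇒ pop pop M D S S S D ⇒ pop pop that D S S S D ⇒ pop pop that that S S S D ⇒ pop pop that that pop pop D S S D ⇒ pop pop that that pop pop that S S D ⇒ pop pop that that pop pop that pop S D ⇒ pop pop that that pop pop that pop that D ⇒ pop pop that that pop pop that pop that that north pop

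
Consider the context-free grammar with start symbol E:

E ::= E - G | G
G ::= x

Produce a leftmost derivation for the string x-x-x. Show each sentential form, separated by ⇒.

E ⇒ E-G ⇒ E-G-G ⇒ G-G-G ⇒ x-G-G ⇒ x-x-G ⇒ x-x-x

E ⇒ E-G   [E ::= E - G]
E-G ⇒ E-G-G   [E ::= E - G]
E-G-G ⇒ G-G-G   [E ::= G]
G-G-G ⇒ x-G-G   [G ::= x]
x-G-G ⇒ x-x-G   [G ::= x]
x-x-G ⇒ x-x-x   [G ::= x]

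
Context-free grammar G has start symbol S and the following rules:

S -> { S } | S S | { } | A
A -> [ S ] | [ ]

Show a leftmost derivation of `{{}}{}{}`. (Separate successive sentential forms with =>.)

S => SS => SSS => {S}SS => {{}}SS => {{}}{}S => {{}}{}{}

S => SS   [S -> S S]
SS => SSS   [S -> S S]
SSS => {S}SS   [S -> { S }]
{S}SS => {{}}SS   [S -> { }]
{{}}SS => {{}}{}S   [S -> { }]
{{}}{}S => {{}}{}{}   [S -> { }]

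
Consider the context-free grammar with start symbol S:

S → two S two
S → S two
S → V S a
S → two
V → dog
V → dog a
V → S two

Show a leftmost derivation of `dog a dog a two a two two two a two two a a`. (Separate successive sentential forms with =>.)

S => V S a   [S → V S a]
V S a => dog a S a   [V → dog a]
dog a S a => dog a V S a a   [S → V S a]
dog a V S a a => dog a S two S a a   [V → S two]
dog a S two S a a => dog a V S a two S a a   [S → V S a]
dog a V S a two S a a => dog a S two S a two S a a   [V → S two]
dog a S two S a two S a a => dog a S two two S a two S a a   [S → S two]
dog a S two two S a two S a a => dog a V S a two two S a two S a a   [S → V S a]
dog a V S a two two S a two S a a => dog a dog a S a two two S a two S a a   [V → dog a]
dog a dog a S a two two S a two S a a => dog a dog a two a two two S a two S a a   [S → two]
dog a dog a two a two two S a two S a a => dog a dog a two a two two two a two S a a   [S → two]
dog a dog a two a two two two a two S a a => dog a dog a two a two two two a two two a a   [S → two]

S => V S a => dog a S a => dog a V S a a => dog a S two S a a => dog a V S a two S a a => dog a S two S a two S a a => dog a S two two S a two S a a => dog a V S a two two S a two S a a => dog a dog a S a two two S a two S a a => dog a dog a two a two two S a two S a a => dog a dog a two a two two two a two S a a => dog a dog a two a two two two a two two a a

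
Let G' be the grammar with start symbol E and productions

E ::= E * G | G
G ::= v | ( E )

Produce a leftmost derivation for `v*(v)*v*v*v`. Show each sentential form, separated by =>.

E => E*G   [E ::= E * G]
E*G => E*G*G   [E ::= E * G]
E*G*G => E*G*G*G   [E ::= E * G]
E*G*G*G => E*G*G*G*G   [E ::= E * G]
E*G*G*G*G => G*G*G*G*G   [E ::= G]
G*G*G*G*G => v*G*G*G*G   [G ::= v]
v*G*G*G*G => v*(E)*G*G*G   [G ::= ( E )]
v*(E)*G*G*G => v*(G)*G*G*G   [E ::= G]
v*(G)*G*G*G => v*(v)*G*G*G   [G ::= v]
v*(v)*G*G*G => v*(v)*v*G*G   [G ::= v]
v*(v)*v*G*G => v*(v)*v*v*G   [G ::= v]
v*(v)*v*v*G => v*(v)*v*v*v   [G ::= v]

E=>E*G=>E*G*G=>E*G*G*G=>E*G*G*G*G=>G*G*G*G*G=>v*G*G*G*G=>v*(E)*G*G*G=>v*(G)*G*G*G=>v*(v)*G*G*G=>v*(v)*v*G*G=>v*(v)*v*v*G=>v*(v)*v*v*v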